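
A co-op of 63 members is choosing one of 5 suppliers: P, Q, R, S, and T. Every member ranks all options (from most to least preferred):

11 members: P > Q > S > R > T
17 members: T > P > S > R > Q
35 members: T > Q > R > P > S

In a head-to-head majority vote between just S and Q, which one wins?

Q

Voters preferring S to Q: 17; preferring Q to S: 46.
Q wins the head-to-head.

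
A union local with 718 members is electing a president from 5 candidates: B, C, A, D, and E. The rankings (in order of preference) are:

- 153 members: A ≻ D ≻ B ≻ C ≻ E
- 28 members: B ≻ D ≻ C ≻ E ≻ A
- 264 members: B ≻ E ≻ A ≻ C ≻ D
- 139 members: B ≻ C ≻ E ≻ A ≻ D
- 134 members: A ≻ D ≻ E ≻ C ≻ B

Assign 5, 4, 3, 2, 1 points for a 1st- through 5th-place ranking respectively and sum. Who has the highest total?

B

B: 153·3 + 28·5 + 264·5 + 139·5 + 134·1 = 2748
C: 153·2 + 28·3 + 264·2 + 139·4 + 134·2 = 1742
A: 153·5 + 28·1 + 264·3 + 139·2 + 134·5 = 2533
D: 153·4 + 28·4 + 264·1 + 139·1 + 134·4 = 1663
E: 153·1 + 28·2 + 264·4 + 139·3 + 134·3 = 2084
B has the highest Borda score (2748).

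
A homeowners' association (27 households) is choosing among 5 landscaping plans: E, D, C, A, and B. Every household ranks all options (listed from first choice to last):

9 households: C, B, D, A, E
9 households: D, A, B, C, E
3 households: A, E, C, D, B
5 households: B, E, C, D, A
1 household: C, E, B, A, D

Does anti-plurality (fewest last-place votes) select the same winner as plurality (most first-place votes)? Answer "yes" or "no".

Anti-plurality — last-place votes: E 18, D 1, C 0, A 5, B 3. Winner: C.
Plurality — first-place votes: E 0, D 9, C 10, A 3, B 5. Winner: C.
The two methods agree.

yes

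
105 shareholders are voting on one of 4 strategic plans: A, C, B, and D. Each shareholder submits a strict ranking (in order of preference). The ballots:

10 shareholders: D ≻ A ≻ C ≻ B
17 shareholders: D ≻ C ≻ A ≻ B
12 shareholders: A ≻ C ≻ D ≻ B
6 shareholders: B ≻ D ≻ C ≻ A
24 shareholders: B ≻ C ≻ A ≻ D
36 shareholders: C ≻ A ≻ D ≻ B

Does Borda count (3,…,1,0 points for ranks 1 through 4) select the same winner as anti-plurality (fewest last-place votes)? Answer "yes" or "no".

Borda — scores: A 169, C 230, B 90, D 141. Winner: C.
Anti-plurality — last-place votes: A 6, C 0, B 75, D 24. Winner: C.
The two methods agree.

yes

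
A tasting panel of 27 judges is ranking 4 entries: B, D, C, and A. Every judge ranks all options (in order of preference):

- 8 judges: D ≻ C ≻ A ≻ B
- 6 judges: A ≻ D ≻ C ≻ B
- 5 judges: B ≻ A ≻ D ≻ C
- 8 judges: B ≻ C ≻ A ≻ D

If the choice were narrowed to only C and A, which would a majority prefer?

Voters preferring C to A: 16; preferring A to C: 11.
C wins the head-to-head.

C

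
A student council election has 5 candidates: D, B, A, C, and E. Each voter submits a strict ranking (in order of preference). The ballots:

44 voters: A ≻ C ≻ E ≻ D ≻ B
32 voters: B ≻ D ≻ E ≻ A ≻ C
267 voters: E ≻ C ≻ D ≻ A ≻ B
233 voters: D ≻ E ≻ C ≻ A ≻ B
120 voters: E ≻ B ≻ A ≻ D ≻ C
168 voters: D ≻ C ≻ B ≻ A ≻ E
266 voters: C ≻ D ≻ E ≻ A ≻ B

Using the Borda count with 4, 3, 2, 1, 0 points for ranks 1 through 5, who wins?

D: 44·1 + 32·3 + 267·2 + 233·4 + 120·1 + 168·4 + 266·3 = 3196
B: 44·0 + 32·4 + 267·0 + 233·0 + 120·3 + 168·2 + 266·0 = 824
A: 44·4 + 32·1 + 267·1 + 233·1 + 120·2 + 168·1 + 266·1 = 1382
C: 44·3 + 32·0 + 267·3 + 233·2 + 120·0 + 168·3 + 266·4 = 2967
E: 44·2 + 32·2 + 267·4 + 233·3 + 120·4 + 168·0 + 266·2 = 2931
D has the highest Borda score (3196).

D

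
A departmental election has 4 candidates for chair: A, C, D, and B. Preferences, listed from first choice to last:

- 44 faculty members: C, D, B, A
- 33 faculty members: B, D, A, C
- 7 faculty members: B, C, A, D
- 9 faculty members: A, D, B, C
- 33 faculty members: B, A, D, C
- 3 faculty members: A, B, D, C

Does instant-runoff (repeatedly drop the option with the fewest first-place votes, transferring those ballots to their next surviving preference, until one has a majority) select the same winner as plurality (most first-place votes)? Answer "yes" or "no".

yes

Instant-runoff — R1 A 12, C 44, D 0, B 73 (B winner). Winner: B.
Plurality — first-place votes: A 12, C 44, D 0, B 73. Winner: B.
The two methods agree.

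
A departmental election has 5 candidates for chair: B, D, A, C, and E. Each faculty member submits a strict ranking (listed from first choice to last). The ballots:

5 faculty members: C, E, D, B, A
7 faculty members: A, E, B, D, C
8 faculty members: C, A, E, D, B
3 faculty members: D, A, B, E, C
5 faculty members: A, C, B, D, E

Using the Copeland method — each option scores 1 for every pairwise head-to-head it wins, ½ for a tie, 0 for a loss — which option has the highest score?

B: loses to D, A, C, and E → score 0.
D: beats B; loses to A, C, and E → score 1.
A: beats B, D, C, and E → score 4.
C: beats B, D, and E; loses to A → score 3.
E: beats B and D; loses to A and C → score 2.
A has the best pairwise record.

A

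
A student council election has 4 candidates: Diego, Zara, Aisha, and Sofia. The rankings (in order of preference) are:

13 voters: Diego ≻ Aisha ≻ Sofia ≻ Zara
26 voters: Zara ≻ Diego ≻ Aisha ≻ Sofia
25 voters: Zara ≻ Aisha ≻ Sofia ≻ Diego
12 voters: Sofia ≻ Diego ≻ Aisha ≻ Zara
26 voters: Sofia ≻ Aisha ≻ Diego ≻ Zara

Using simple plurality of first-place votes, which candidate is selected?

Zara

First-place votes: Diego 13, Zara 51, Aisha 0, Sofia 38.
Zara has the most first-place votes.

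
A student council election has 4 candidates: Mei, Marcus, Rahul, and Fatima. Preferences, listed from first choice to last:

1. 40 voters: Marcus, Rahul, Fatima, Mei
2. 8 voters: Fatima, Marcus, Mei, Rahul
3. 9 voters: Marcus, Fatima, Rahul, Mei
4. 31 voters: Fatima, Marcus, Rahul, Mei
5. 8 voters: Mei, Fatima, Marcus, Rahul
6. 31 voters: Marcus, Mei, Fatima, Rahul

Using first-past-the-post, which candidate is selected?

Marcus

First-place votes: Mei 8, Marcus 80, Rahul 0, Fatima 39.
Marcus has the most first-place votes.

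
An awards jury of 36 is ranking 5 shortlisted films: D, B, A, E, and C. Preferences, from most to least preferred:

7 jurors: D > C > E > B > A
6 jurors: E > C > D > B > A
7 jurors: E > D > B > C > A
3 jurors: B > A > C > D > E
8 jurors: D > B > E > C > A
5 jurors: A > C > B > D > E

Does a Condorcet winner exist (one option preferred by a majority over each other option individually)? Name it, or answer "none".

D

D vs B: 28–8 for D.
D vs A: 28–8 for D.
D vs E: 23–13 for D.
D vs C: 22–14 for D.
D beats every other option head-to-head.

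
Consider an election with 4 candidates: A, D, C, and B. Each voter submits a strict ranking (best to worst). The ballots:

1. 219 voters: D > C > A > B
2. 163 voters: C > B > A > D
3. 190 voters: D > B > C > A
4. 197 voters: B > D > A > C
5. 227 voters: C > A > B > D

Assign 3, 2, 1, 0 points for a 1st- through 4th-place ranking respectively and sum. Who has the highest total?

A: 219·1 + 163·1 + 190·0 + 197·1 + 227·2 = 1033
D: 219·3 + 163·0 + 190·3 + 197·2 + 227·0 = 1621
C: 219·2 + 163·3 + 190·1 + 197·0 + 227·3 = 1798
B: 219·0 + 163·2 + 190·2 + 197·3 + 227·1 = 1524
C has the highest Borda score (1798).

C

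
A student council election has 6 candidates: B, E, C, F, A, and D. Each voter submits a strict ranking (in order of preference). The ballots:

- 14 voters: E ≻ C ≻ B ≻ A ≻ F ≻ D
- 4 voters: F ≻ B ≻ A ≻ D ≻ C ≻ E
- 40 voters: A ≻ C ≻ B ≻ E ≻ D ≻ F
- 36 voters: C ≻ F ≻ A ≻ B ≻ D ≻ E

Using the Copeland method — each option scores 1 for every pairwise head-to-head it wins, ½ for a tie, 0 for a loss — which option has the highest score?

C

B: beats E, F, and D; loses to C and A → score 3.
E: beats F and D; loses to B, C, and A → score 2.
C: beats B, E, F, A, and D → score 5.
F: beats D; loses to B, E, C, and A → score 1.
A: beats B, E, F, and D; loses to C → score 4.
D: loses to B, E, C, F, and A → score 0.
C has the best pairwise record.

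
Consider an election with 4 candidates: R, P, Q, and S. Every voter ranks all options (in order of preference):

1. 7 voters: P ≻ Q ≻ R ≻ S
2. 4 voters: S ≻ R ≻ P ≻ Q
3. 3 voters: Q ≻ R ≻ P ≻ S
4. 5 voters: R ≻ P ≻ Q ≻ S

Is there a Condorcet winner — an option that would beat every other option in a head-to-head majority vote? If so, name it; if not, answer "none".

Checking pairwise contests:
Q beats R 10–9.
R beats P 12–7.
P beats Q 16–3.
R beats S 15–4.
Every option loses at least one head-to-head, so there is no Condorcet winner.

none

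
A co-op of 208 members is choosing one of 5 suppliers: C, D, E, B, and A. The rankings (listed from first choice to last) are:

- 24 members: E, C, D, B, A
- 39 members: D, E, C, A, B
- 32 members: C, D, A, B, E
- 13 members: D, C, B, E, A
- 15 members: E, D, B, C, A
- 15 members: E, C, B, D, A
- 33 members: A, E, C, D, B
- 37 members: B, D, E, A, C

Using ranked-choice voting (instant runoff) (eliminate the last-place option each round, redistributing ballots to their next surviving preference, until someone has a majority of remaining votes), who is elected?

D

Round 1: C 32, D 52, E 54, B 37, A 33. Eliminate C.
Round 2: D 84, E 54, B 37, A 33. Eliminate A.
Round 3: D 84, E 87, B 37. Eliminate B.
Round 4: D 121, E 87. D has a majority.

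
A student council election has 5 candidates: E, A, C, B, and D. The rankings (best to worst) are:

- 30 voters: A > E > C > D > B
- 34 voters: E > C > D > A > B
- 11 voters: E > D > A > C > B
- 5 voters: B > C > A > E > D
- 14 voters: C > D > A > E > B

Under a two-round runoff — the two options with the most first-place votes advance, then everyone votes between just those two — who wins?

Round 1 first-place votes: E 45, A 30, C 14, B 5, D 0.
E and A advance.
Runoff: E is preferred to A by 45 voters; A by 49.
A wins the runoff.

A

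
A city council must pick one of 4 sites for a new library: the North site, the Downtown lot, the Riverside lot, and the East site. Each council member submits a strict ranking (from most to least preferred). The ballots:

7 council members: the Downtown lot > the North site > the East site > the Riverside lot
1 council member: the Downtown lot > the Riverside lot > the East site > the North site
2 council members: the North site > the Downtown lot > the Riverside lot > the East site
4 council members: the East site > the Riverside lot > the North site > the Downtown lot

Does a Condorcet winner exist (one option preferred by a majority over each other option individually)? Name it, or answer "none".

the Downtown lot vs the North site: 8–6 for the Downtown lot.
the Downtown lot vs the Riverside lot: 10–4 for the Downtown lot.
the Downtown lot vs the East site: 10–4 for the Downtown lot.
the Downtown lot beats every other option head-to-head.

the Downtown lot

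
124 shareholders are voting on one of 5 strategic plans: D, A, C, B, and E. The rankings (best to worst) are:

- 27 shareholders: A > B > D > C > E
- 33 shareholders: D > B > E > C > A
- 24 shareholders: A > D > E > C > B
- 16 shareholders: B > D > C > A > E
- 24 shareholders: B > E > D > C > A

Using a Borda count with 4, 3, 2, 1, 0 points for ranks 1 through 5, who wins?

D: 27·2 + 33·4 + 24·3 + 16·3 + 24·2 = 354
A: 27·4 + 33·0 + 24·4 + 16·1 + 24·0 = 220
C: 27·1 + 33·1 + 24·1 + 16·2 + 24·1 = 140
B: 27·3 + 33·3 + 24·0 + 16·4 + 24·4 = 340
E: 27·0 + 33·2 + 24·2 + 16·0 + 24·3 = 186
D has the highest Borda score (354).

D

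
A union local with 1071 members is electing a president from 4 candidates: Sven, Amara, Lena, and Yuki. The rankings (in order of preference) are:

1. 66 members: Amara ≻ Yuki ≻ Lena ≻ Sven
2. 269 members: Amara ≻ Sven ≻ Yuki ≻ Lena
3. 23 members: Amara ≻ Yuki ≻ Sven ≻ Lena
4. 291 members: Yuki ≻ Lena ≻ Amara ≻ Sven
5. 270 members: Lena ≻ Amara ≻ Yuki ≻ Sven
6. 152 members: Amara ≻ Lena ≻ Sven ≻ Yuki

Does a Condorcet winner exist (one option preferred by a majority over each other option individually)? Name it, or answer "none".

none

Checking pairwise contests:
Amara beats Sven 1071–0.
Lena beats Amara 561–510.
Yuki beats Lena 649–422.
Amara beats Yuki 780–291.
Every option loses at least one head-to-head, so there is no Condorcet winner.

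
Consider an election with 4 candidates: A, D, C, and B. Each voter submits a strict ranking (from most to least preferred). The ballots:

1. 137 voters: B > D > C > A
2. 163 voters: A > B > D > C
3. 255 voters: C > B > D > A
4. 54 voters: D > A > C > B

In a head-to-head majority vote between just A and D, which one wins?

Voters preferring A to D: 163; preferring D to A: 446.
D wins the head-to-head.

D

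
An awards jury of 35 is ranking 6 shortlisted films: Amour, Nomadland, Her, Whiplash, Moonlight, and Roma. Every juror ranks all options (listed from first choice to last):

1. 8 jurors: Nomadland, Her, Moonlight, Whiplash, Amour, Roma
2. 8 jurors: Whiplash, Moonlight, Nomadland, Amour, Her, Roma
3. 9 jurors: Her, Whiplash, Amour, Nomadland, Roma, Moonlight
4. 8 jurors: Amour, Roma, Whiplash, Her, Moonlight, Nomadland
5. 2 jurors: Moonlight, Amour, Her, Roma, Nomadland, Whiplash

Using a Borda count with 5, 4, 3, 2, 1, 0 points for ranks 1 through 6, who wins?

Whiplash

Amour: 8·1 + 8·2 + 9·3 + 8·5 + 2·4 = 99
Nomadland: 8·5 + 8·3 + 9·2 + 8·0 + 2·1 = 84
Her: 8·4 + 8·1 + 9·5 + 8·2 + 2·3 = 107
Whiplash: 8·2 + 8·5 + 9·4 + 8·3 + 2·0 = 116
Moonlight: 8·3 + 8·4 + 9·0 + 8·1 + 2·5 = 74
Roma: 8·0 + 8·0 + 9·1 + 8·4 + 2·2 = 45
Whiplash has the highest Borda score (116).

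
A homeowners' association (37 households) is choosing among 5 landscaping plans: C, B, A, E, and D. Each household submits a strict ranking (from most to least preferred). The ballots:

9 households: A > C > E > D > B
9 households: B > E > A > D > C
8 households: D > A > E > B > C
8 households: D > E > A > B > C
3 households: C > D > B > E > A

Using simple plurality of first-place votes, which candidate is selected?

D

First-place votes: C 3, B 9, A 9, E 0, D 16.
D has the most first-place votes.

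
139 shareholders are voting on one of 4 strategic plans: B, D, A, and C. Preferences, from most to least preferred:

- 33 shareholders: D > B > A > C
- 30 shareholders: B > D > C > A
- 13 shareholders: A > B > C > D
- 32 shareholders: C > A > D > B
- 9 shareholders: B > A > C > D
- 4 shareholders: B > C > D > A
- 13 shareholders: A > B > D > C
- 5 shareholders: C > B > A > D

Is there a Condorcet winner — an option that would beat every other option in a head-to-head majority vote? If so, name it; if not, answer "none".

B vs D: 74–65 for B.
B vs A: 81–58 for B.
B vs C: 102–37 for B.
B beats every other option head-to-head.

B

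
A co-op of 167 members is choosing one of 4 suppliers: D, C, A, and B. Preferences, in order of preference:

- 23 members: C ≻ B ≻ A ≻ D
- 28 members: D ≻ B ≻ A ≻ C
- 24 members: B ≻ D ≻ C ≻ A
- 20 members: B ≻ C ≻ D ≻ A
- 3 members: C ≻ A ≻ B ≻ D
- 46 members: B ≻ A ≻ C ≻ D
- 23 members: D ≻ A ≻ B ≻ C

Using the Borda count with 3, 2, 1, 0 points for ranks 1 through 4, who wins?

D: 23·0 + 28·3 + 24·2 + 20·1 + 3·0 + 46·0 + 23·3 = 221
C: 23·3 + 28·0 + 24·1 + 20·2 + 3·3 + 46·1 + 23·0 = 188
A: 23·1 + 28·1 + 24·0 + 20·0 + 3·2 + 46·2 + 23·2 = 195
B: 23·2 + 28·2 + 24·3 + 20·3 + 3·1 + 46·3 + 23·1 = 398
B has the highest Borda score (398).

B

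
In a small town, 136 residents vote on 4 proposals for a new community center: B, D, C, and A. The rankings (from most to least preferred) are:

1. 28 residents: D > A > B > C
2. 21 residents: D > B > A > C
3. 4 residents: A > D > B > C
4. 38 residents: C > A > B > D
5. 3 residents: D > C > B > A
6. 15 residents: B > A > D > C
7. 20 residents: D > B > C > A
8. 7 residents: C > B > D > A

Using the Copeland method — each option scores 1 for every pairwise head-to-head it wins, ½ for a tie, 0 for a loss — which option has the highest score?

D

B: beats C; loses to D and A → score 1.
D: beats B, C, and A → score 3.
C: ties A; loses to B and D → score 0.5.
A: beats B; ties C; loses to D → score 1.5.
D has the best pairwise record.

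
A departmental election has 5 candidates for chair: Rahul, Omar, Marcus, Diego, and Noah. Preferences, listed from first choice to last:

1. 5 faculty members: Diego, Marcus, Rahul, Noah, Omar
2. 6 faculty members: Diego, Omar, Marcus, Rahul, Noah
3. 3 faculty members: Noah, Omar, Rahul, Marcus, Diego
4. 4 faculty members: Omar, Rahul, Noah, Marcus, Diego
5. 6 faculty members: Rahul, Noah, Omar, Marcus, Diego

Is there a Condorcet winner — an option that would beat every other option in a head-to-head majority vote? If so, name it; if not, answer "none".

none

Checking pairwise contests:
Omar beats Rahul 13–11.
Noah beats Omar 14–10.
Rahul beats Marcus 13–11.
Rahul beats Diego 13–11.
Rahul beats Noah 21–3.
Every option loses at least one head-to-head, so there is no Condorcet winner.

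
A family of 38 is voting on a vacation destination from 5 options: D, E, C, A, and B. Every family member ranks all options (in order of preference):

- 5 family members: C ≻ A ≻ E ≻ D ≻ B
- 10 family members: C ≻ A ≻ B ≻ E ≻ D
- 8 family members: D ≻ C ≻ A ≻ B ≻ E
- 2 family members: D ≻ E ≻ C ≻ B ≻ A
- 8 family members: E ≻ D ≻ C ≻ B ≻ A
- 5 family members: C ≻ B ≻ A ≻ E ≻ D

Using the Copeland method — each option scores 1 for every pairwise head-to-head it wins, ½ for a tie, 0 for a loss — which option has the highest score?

C

D: beats B; loses to E, C, and A → score 1.
E: beats D; loses to C, A, and B → score 1.
C: beats D, E, A, and B → score 4.
A: beats D, E, and B; loses to C → score 3.
B: beats E; loses to D, C, and A → score 1.
C has the best pairwise record.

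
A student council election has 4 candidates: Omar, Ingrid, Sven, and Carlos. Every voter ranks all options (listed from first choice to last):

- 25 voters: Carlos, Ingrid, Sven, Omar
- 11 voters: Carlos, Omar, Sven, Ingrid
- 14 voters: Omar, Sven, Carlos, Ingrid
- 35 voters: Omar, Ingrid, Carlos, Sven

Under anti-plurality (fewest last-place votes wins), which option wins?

Carlos

Last-place votes: Omar 25, Ingrid 25, Sven 35, Carlos 0.
Carlos is ranked last by the fewest voters, so Carlos wins.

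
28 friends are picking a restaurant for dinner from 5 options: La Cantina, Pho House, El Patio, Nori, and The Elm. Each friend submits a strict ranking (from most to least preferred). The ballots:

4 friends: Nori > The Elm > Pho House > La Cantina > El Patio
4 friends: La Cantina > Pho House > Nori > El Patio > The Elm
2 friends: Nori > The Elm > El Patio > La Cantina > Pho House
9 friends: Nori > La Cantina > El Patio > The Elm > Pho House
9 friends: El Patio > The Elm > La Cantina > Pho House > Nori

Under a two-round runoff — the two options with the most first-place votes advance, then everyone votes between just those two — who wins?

Nori

Round 1 first-place votes: La Cantina 4, Pho House 0, El Patio 9, Nori 15, The Elm 0.
Nori and El Patio advance.
Runoff: Nori is preferred to El Patio by 19 voters; El Patio by 9.
Nori wins the runoff.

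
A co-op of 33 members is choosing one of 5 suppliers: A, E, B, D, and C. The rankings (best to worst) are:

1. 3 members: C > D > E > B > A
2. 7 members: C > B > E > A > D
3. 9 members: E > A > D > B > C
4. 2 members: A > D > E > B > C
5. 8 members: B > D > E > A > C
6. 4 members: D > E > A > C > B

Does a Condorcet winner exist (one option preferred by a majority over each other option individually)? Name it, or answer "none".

none

Checking pairwise contests:
E beats A 31–2.
D beats E 17–16.
E beats B 18–15.
A beats D 18–15.
A beats C 23–10.
Every option loses at least one head-to-head, so there is no Condorcet winner.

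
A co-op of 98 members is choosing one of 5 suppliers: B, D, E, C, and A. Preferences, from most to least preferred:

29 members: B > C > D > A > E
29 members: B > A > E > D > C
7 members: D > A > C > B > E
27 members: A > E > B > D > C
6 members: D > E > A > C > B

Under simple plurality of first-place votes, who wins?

B

First-place votes: B 58, D 13, E 0, C 0, A 27.
B has the most first-place votes.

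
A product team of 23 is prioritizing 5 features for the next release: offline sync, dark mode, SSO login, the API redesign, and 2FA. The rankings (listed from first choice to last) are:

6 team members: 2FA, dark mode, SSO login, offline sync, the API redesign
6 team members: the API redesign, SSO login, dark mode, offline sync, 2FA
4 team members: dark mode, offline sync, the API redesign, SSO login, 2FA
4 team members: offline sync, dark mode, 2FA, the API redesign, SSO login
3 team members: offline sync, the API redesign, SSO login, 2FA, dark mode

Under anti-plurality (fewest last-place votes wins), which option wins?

Last-place votes: offline sync 0, dark mode 3, SSO login 4, the API redesign 6, 2FA 10.
offline sync is ranked last by the fewest voters, so offline sync wins.

offline sync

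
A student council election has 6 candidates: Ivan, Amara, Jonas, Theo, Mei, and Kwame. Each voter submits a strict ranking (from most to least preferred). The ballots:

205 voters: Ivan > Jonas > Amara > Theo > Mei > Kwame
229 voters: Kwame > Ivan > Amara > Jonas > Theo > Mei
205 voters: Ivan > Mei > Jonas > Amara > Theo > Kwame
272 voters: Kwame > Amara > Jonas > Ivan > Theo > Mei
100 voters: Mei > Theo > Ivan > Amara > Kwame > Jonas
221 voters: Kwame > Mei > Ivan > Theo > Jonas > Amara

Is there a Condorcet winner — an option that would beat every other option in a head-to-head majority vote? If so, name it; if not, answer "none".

Kwame

Kwame vs Ivan: 722–510 for Kwame.
Kwame vs Amara: 722–510 for Kwame.
Kwame vs Jonas: 822–410 for Kwame.
Kwame vs Theo: 722–510 for Kwame.
Kwame vs Mei: 722–510 for Kwame.
Kwame beats every other option head-to-head.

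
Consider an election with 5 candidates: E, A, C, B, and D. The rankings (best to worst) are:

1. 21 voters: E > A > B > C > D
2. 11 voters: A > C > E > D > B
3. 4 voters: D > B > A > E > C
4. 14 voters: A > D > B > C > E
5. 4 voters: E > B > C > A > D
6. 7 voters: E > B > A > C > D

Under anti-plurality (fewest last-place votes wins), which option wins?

A

Last-place votes: E 14, A 0, C 4, B 11, D 32.
A is ranked last by the fewest voters, so A wins.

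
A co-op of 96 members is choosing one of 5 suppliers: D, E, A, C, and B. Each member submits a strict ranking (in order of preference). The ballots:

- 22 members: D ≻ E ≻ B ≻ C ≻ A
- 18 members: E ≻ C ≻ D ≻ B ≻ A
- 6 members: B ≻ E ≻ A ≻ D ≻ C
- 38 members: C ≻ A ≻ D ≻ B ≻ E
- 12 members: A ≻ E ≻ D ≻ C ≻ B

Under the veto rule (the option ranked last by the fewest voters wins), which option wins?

D

Last-place votes: D 0, E 38, A 40, C 6, B 12.
D is ranked last by the fewest voters, so D wins.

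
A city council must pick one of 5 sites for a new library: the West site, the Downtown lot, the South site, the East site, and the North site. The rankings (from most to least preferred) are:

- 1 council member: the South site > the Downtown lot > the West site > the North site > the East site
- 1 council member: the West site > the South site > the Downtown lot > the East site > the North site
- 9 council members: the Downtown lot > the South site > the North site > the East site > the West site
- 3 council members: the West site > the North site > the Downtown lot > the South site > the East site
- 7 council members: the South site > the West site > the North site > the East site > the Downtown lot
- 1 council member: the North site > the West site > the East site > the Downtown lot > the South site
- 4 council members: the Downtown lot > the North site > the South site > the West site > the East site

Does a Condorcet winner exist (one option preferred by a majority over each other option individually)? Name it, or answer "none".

the Downtown lot

the Downtown lot vs the West site: 14–12 for the Downtown lot.
the Downtown lot vs the South site: 17–9 for the Downtown lot.
the Downtown lot vs the East site: 18–8 for the Downtown lot.
the Downtown lot vs the North site: 15–11 for the Downtown lot.
the Downtown lot beats every other option head-to-head.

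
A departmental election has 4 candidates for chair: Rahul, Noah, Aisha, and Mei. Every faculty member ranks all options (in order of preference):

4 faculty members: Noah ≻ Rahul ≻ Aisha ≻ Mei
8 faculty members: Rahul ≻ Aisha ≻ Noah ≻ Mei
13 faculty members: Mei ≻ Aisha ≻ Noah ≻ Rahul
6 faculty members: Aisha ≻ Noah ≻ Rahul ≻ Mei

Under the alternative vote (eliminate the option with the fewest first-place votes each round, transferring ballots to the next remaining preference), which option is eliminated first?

Round 1: Rahul 8, Noah 4, Aisha 6, Mei 13. Eliminate Noah.

Noah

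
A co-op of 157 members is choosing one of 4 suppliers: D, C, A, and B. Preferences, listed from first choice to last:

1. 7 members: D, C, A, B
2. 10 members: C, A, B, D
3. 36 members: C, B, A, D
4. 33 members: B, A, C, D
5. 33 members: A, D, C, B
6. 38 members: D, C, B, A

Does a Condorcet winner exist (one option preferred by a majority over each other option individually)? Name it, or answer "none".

C

C vs D: 79–78 for C.
C vs A: 91–66 for C.
C vs B: 124–33 for C.
C beats every other option head-to-head.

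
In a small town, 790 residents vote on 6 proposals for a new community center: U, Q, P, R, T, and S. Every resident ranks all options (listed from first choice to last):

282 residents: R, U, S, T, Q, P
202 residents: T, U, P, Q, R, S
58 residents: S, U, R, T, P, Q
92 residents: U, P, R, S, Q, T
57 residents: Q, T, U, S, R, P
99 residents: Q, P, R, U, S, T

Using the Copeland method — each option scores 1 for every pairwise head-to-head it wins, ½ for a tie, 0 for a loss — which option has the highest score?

U

U: beats Q, P, R, T, and S → score 5.
Q: beats P; loses to U, R, T, and S → score 1.
P: loses to U, Q, R, T, and S → score 0.
R: beats Q, P, T, and S; loses to U → score 4.
T: beats Q and P; loses to U, R, and S → score 2.
S: beats Q, P, and T; loses to U and R → score 3.
U has the best pairwise record.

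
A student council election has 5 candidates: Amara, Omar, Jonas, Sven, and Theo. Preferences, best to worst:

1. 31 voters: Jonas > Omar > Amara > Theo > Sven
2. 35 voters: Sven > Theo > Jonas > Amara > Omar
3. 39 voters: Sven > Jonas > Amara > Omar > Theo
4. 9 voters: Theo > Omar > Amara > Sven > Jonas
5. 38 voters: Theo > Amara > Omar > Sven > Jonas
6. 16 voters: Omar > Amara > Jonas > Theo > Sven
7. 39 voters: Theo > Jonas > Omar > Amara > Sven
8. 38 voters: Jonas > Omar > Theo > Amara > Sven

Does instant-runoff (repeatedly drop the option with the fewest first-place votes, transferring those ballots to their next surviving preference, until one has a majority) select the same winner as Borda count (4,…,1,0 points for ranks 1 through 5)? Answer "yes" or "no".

yes

Instant-runoff — R1 Amara 0, Omar 16, Jonas 69, Sven 74, Theo 86 (Amara out); R2 Omar 16, Jonas 69, Sven 74, Theo 86 (Omar out); R3 Jonas 85, Sven 74, Theo 86 (Sven out); R4 Jonas 124, Theo 121 (Jonas winner). Winner: Jonas.
Borda — scores: Amara 432, Omar 491, Jonas 612, Sven 343, Theo 572. Winner: Jonas.
The two methods agree.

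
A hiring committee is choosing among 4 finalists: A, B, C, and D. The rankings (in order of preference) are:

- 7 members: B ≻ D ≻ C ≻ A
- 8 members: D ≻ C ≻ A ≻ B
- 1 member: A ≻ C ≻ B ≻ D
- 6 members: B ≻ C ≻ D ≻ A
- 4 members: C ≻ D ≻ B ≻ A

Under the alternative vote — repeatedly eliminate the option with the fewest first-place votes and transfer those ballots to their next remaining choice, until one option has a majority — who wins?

Round 1: A 1, B 13, C 4, D 8. Eliminate A.
Round 2: B 13, C 5, D 8. Eliminate C.
Round 3: B 14, D 12. B has a majority.

B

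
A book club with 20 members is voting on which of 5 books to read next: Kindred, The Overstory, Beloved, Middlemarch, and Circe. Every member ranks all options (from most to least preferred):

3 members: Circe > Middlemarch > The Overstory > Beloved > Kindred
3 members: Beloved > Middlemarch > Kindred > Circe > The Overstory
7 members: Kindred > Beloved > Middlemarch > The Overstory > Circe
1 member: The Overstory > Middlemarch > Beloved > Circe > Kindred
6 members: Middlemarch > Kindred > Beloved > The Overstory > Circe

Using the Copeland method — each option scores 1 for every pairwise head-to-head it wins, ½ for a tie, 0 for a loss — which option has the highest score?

Middlemarch

Kindred: beats The Overstory, Beloved, and Circe; loses to Middlemarch → score 3.
The Overstory: beats Circe; loses to Kindred, Beloved, and Middlemarch → score 1.
Beloved: beats The Overstory and Circe; ties Middlemarch; loses to Kindred → score 2.5.
Middlemarch: beats Kindred, The Overstory, and Circe; ties Beloved → score 3.5.
Circe: loses to Kindred, The Overstory, Beloved, and Middlemarch → score 0.
Middlemarch has the best pairwise record.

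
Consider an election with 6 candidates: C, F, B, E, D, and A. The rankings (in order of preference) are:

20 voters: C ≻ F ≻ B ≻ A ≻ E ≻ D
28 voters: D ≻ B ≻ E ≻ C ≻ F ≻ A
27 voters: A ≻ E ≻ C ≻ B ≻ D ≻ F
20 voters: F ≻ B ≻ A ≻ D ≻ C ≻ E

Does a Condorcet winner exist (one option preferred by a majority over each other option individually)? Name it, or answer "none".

B vs C: 48–47 for B.
B vs F: 55–40 for B.
B vs E: 68–27 for B.
B vs D: 67–28 for B.
B vs A: 68–27 for B.
B beats every other option head-to-head.

B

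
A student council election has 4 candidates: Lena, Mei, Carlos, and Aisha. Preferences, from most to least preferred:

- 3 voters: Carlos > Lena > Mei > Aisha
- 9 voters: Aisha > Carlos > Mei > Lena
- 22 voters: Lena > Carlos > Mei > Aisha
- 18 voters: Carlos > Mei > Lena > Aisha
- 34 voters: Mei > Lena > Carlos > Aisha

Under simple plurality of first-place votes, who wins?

Mei

First-place votes: Lena 22, Mei 34, Carlos 21, Aisha 9.
Mei has the most first-place votes.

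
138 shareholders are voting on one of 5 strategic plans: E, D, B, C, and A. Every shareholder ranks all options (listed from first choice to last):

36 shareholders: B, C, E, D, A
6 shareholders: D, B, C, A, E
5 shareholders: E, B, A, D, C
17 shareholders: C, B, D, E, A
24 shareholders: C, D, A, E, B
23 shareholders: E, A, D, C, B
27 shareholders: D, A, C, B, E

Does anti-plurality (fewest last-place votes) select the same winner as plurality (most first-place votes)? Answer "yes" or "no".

no

Anti-plurality — last-place votes: E 33, D 0, B 47, C 5, A 53. Winner: D.
Plurality — first-place votes: E 28, D 33, B 36, C 41, A 0. Winner: C.
The two methods disagree.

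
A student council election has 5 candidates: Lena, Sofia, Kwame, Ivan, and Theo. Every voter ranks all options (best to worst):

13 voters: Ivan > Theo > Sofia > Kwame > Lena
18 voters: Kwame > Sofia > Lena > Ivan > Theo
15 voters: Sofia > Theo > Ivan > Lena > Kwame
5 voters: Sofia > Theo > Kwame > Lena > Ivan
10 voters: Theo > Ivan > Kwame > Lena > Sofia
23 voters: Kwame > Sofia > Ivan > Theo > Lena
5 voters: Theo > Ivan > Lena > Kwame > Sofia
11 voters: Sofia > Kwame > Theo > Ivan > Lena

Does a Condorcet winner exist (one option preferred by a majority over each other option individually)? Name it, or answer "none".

Kwame

Kwame vs Lena: 80–20 for Kwame.
Kwame vs Sofia: 56–44 for Kwame.
Kwame vs Ivan: 57–43 for Kwame.
Kwame vs Theo: 52–48 for Kwame.
Kwame beats every other option head-to-head.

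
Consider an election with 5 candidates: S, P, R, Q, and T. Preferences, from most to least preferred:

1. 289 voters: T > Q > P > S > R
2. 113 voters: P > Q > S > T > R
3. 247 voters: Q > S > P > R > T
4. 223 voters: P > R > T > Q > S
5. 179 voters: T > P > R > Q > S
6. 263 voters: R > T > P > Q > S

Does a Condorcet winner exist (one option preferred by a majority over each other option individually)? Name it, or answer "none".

Checking pairwise contests:
P beats S 1067–247.
T beats P 731–583.
P beats R 1051–263.
P beats Q 778–536.
R beats T 733–581.
Every option loses at least one head-to-head, so there is no Condorcet winner.

none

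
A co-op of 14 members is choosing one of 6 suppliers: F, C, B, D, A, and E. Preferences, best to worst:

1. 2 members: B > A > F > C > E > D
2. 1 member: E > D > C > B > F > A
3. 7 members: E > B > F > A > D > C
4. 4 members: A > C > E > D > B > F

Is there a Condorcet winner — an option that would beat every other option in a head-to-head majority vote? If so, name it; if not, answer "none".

E

E vs F: 12–2 for E.
E vs C: 8–6 for E.
E vs B: 12–2 for E.
E vs D: 14–0 for E.
E vs A: 8–6 for E.
E beats every other option head-to-head.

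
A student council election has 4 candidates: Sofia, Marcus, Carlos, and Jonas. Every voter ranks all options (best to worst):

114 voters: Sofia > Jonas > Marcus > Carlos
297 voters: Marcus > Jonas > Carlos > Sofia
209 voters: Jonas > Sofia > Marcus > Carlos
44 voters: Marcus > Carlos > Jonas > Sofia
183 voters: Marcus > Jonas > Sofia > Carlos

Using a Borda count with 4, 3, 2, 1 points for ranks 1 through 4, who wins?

Sofia: 114·4 + 297·1 + 209·3 + 44·1 + 183·2 = 1790
Marcus: 114·2 + 297·4 + 209·2 + 44·4 + 183·4 = 2742
Carlos: 114·1 + 297·2 + 209·1 + 44·3 + 183·1 = 1232
Jonas: 114·3 + 297·3 + 209·4 + 44·2 + 183·3 = 2706
Marcus has the highest Borda score (2742).

Marcus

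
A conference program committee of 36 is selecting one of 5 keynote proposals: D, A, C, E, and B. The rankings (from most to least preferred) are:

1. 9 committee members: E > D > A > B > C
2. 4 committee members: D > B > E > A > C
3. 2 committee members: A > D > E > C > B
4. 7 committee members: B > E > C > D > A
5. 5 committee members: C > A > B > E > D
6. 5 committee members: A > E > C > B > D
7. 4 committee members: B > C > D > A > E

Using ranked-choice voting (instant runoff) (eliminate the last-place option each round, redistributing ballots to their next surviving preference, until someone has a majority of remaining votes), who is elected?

A

Round 1: D 4, A 7, C 5, E 9, B 11. Eliminate D.
Round 2: A 7, C 5, E 9, B 15. Eliminate C.
Round 3: A 12, E 9, B 15. Eliminate E.
Round 4: A 21, B 15. A has a majority.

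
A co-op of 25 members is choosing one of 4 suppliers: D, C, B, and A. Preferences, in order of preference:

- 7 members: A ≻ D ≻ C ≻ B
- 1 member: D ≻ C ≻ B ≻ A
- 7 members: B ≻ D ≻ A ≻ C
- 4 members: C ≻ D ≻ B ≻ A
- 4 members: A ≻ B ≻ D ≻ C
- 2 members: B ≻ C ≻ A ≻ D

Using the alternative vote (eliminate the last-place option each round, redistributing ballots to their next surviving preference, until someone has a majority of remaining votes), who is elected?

Round 1: D 1, C 4, B 9, A 11. Eliminate D.
Round 2: C 5, B 9, A 11. Eliminate C.
Round 3: B 14, A 11. B has a majority.

B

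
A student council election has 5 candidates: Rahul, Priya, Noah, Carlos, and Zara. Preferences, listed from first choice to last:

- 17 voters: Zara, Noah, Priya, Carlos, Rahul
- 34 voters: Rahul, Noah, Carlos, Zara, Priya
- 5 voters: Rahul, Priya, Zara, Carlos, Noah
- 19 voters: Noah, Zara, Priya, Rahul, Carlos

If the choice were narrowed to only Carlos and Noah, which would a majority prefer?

Noah

Voters preferring Carlos to Noah: 5; preferring Noah to Carlos: 70.
Noah wins the head-to-head.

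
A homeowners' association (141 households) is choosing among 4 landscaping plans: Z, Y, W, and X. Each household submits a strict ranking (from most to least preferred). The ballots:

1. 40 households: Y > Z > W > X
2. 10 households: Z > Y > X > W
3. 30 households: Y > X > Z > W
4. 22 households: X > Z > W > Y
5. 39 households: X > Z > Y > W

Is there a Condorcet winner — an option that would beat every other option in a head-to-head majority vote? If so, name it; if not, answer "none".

none

Checking pairwise contests:
X beats Z 91–50.
Z beats Y 71–70.
Z beats W 141–0.
Y beats X 80–61.
Every option loses at least one head-to-head, so there is no Condorcet winner.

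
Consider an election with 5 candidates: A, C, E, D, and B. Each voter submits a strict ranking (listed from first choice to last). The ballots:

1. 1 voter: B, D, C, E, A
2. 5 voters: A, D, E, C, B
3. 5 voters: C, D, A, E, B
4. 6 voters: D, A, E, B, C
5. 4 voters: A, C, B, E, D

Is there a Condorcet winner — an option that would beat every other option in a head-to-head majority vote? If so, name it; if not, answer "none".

D vs A: 12–9 for D.
D vs C: 12–9 for D.
D vs E: 17–4 for D.
D vs B: 16–5 for D.
D beats every other option head-to-head.

D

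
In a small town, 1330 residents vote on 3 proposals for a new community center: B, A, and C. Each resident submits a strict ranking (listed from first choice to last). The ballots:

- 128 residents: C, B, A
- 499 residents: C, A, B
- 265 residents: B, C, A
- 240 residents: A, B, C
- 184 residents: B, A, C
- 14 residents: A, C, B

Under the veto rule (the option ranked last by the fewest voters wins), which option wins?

Last-place votes: B 513, A 393, C 424.
A is ranked last by the fewest voters, so A wins.

A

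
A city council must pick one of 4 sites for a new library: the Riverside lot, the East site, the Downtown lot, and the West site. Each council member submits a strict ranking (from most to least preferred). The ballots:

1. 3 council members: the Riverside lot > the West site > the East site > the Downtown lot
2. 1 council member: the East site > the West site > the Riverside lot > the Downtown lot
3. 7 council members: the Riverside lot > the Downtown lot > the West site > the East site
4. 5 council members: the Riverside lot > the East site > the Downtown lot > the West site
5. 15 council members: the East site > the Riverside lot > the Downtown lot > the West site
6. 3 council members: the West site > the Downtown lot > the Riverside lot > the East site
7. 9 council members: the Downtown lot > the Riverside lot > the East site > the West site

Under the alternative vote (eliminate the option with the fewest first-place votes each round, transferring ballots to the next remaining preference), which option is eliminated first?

the West site

Round 1: the Riverside lot 15, the East site 16, the Downtown lot 9, the West site 3. Eliminate the West site.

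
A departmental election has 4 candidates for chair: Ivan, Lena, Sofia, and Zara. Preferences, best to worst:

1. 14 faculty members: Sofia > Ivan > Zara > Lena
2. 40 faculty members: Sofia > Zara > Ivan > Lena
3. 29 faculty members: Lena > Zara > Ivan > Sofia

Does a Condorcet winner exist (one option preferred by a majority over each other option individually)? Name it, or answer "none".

Sofia

Sofia vs Ivan: 54–29 for Sofia.
Sofia vs Lena: 54–29 for Sofia.
Sofia vs Zara: 54–29 for Sofia.
Sofia beats every other option head-to-head.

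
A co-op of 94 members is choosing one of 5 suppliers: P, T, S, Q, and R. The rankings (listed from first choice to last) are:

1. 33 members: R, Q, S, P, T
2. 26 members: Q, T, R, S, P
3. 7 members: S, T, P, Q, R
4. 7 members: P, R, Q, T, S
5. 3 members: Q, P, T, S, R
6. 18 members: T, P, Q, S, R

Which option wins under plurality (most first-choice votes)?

First-place votes: P 7, T 18, S 7, Q 29, R 33.
R has the most first-place votes.

R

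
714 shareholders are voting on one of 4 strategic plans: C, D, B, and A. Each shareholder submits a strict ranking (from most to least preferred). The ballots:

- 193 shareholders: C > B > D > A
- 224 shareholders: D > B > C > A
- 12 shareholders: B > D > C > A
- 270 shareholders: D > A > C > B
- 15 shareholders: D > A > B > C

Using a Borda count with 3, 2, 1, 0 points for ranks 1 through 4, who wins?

C: 193·3 + 224·1 + 12·1 + 270·1 + 15·0 = 1085
D: 193·1 + 224·3 + 12·2 + 270·3 + 15·3 = 1744
B: 193·2 + 224·2 + 12·3 + 270·0 + 15·1 = 885
A: 193·0 + 224·0 + 12·0 + 270·2 + 15·2 = 570
D has the highest Borda score (1744).

D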